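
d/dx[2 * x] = 2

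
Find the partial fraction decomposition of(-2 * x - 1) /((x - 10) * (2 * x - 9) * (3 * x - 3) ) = 40/(231*(2*x - 9)) - 1/(63*(x - 1)) - 7/(99*(x - 10))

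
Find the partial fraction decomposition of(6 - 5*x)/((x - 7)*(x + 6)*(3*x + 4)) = -57/(175*(3*x + 4)) + 18/(91*(x + 6)) - 29/(325*(x - 7))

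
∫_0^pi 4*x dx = 2*pi^2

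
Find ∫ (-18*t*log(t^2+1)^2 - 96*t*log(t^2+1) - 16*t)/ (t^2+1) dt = (-3*log(t^2 + 1)^2 - 24*log(t^2 + 1) - 8)*log(t^2 + 1) + C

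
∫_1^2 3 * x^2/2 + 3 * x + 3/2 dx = 19/2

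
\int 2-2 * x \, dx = -x^2 + 2*x + C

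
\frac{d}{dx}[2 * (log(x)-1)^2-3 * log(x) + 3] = (4*log(x) - 7)/x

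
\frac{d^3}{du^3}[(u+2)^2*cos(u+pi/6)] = u^2*sin(u + pi/6) + 4*u*sin(u + pi/6) - 6*u*cos(u + pi/6) - 2*sin(u + pi/6) - 12*cos(u + pi/6)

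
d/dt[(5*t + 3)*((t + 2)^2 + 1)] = 15*t^2 + 46*t + 37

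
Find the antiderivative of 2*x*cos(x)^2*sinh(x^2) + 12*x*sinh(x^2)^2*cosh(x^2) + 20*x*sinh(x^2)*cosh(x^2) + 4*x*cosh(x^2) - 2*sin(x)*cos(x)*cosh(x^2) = (cos(x)^2 + sinh(2*x^2) + 5*cosh(x^2))*cosh(x^2) + C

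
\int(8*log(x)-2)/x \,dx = 2*(2*log(x) - 1)*log(x) + C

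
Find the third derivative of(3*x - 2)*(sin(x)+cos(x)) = 3*x*sin(x) - 3*x*cos(x) - 11*sin(x) - 7*cos(x)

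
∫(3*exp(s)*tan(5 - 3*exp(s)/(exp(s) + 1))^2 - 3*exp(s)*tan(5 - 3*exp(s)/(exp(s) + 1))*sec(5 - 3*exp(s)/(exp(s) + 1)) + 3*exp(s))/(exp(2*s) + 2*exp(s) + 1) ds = -tan((2*exp(s) + 5)/(exp(s) + 1)) + sec((2*exp(s) + 5)/(exp(s) + 1)) + C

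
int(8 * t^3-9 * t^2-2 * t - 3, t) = 2*t^4 - 3*t^3 - t^2 - 3*t + C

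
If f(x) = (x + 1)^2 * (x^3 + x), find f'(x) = 5*x^4 + 8*x^3 + 6*x^2 + 4*x + 1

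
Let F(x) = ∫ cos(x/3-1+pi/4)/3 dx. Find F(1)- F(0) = cos(2/3 + pi/4) - cos(pi/4 + 1)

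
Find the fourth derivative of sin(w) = sin(w)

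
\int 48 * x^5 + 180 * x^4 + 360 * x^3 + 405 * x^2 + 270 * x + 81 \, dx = 8*x^6 + 36*x^5 + 90*x^4 + 135*x^3 + 135*x^2 + 81*x + C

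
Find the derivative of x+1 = 1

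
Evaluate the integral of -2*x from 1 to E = 1 - exp(2)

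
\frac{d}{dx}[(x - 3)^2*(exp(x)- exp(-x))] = (x^2*exp(2*x) + x^2 - 4*x*exp(2*x) - 8*x + 3*exp(2*x) + 15)*exp(-x)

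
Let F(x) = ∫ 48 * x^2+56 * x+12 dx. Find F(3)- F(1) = 664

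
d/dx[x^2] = 2*x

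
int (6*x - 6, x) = 3*x^2 - 6*x + C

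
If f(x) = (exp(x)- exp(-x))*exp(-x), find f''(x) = -4*exp(-2*x)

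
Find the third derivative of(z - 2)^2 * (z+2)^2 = 24*z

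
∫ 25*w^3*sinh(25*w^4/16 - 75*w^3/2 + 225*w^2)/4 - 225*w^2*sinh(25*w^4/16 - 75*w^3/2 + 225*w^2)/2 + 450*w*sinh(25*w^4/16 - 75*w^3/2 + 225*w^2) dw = cosh(25*w^2*(w - 12)^2/16) + C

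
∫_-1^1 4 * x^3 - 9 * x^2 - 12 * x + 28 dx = 50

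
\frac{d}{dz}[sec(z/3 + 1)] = tan(z/3 + 1)*sec(z/3 + 1)/3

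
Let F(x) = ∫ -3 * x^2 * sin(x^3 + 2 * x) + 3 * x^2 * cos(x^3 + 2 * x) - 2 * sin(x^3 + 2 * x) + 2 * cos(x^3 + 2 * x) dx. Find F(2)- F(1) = sin(12) - sin(3) + cos(12) - cos(3)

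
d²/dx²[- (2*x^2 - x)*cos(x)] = 2*x^2*cos(x) + 8*x*sin(x) - x*cos(x) - 2*sin(x) - 4*cos(x)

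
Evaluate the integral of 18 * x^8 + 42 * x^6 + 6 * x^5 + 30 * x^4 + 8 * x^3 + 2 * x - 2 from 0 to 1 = 16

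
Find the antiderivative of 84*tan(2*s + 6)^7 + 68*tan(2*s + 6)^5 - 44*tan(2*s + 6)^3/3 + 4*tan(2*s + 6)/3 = 7*tan(2*s + 6)^6 - 2*tan(2*s + 6)^4 + tan(2*s + 6)^2/3 + C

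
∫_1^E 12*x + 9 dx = -18 + (-3*E - 3)*(-2*E - 1)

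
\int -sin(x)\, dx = cos(x) + C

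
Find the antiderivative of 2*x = x^2 + C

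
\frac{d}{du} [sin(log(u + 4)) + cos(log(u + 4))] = sqrt(2)*cos(log(u + 4) + pi/4)/(u + 4)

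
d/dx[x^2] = 2*x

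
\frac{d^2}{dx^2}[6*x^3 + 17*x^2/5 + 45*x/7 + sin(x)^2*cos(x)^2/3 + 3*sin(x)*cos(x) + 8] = 36*x + 4*(1 - cos(2*x))^2/3 - 6*sin(2*x) + 8*cos(2*x)/3 + 24/5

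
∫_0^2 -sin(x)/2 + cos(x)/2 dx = -1/2 + cos(2)/2 + sin(2)/2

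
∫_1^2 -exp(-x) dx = -exp(-1) + exp(-2)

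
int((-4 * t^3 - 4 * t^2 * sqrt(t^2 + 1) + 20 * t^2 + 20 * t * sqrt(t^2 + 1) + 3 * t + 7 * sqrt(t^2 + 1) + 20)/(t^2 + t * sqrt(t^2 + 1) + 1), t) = -2*t^2 + 20*t + 7*log(t + sqrt(t^2 + 1)) + C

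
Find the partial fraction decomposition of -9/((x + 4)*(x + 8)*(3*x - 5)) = -81/(493*(3*x - 5)) - 9/(116*(x + 8)) + 9/(68*(x + 4))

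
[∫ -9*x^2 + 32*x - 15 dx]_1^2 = 12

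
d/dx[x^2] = 2*x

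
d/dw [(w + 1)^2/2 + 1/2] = w + 1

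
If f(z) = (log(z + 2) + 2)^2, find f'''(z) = (4*log(z + 2) + 2)/(z^3 + 6*z^2 + 12*z + 8)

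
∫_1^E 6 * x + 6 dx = -12 + 3*(1 + E)^2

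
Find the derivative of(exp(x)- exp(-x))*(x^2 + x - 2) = (x^2*exp(2*x) + x^2 + 3*x*exp(2*x) - x - exp(2*x) - 3)*exp(-x)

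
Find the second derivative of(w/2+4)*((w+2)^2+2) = 3*w + 12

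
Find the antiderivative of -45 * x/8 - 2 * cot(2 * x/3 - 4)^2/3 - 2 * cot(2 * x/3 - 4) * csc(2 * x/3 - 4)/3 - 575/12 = -45*x^2/16 - 189*x/4 + cot(2*x/3 - 4) + csc(2*x/3 - 4) + C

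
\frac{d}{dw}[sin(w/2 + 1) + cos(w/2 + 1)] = sqrt(2)*cos(w/2 + pi/4 + 1)/2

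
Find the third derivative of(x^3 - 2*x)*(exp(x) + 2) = x^3*exp(x) + 9*x^2*exp(x) + 16*x*exp(x) + 12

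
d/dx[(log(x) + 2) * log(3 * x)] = (2*log(x) + log(3) + 2)/x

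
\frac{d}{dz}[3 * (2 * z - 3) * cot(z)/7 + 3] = -6*z/(7*sin(z)^2) + 6/(7*tan(z)) + 9/(7*sin(z)^2)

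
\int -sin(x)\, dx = cos(x) + C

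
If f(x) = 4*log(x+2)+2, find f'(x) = 4/(x + 2)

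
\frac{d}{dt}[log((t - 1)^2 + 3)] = (2*t - 2)/(t^2 - 2*t + 4)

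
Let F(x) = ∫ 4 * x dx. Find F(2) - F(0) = 8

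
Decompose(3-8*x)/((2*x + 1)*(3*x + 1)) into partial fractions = 17/(3*x + 1) - 14/(2*x + 1)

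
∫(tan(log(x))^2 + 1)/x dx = tan(log(x)) + C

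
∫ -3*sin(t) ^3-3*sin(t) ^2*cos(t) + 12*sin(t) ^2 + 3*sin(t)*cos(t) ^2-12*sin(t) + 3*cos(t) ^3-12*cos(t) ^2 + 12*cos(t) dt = (sqrt(2)*sin(t + pi/4) - 2)^3 + C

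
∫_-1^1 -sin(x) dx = 0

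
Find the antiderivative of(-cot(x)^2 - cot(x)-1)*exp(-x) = exp(-x)*cot(x) + C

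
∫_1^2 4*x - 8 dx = -2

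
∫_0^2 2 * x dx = 4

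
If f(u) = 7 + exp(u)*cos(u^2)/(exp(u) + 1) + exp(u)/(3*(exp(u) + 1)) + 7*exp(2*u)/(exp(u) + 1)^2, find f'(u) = (-6*u*exp(2*u)*sin(u^2) - 12*u*exp(u)*sin(u^2) - 6*u*sin(u^2) + 3*exp(u)*cos(u^2) + 43*exp(u) + 3*cos(u^2) + 1)*exp(u)/(3*exp(3*u) + 9*exp(2*u) + 9*exp(u) + 3)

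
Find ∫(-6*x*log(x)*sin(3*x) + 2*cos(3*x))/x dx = 2*log(x)*cos(3*x) + C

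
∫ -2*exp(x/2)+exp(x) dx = (exp(x/2) - 2)^2 + C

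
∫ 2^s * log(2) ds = 2^s + C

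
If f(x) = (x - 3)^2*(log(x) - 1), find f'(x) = (2*x^2*log(x) - x^2 - 6*x*log(x) + 9)/x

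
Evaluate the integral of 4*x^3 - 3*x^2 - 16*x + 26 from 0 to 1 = 18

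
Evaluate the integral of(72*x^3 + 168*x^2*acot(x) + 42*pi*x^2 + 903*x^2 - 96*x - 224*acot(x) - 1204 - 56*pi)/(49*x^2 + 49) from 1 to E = -4*(pi/2 + 45/7)^2 - 15*E/7 - 5*acot(E) + 15/7 + 5*pi/4 + 4*(acot(E) + pi/4 + 3*E/7 + 6)^2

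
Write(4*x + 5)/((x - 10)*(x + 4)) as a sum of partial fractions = 11/(14*(x + 4)) + 45/(14*(x - 10))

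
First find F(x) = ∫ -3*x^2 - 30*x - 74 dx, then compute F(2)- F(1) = -126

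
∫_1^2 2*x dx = 3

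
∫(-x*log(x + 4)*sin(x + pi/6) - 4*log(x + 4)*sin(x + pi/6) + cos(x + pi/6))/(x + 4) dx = log(x + 4)*cos(x + pi/6) + C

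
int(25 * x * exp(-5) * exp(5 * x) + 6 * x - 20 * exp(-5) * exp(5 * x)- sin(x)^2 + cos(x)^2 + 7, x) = 3*x^2 + 7*x + 5*(x - 1)*exp(5*x - 5) + sin(2*x)/2 + C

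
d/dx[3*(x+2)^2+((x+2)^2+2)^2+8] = 4*x^3 + 24*x^2 + 62*x + 60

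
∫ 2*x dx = x^2 + C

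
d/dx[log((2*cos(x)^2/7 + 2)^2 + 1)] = -2*(30*sin(2*x) + sin(4*x))/(4*cos(x)^4 + 56*cos(x)^2 + 245)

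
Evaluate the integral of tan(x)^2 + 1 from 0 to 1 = tan(1)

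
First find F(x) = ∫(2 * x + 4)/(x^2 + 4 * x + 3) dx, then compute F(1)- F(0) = -log(9) + log(24)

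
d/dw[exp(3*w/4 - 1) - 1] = 3*exp(3*w/4 - 1)/4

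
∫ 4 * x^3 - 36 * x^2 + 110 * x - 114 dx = x^4 - 12*x^3 + 55*x^2 - 114*x + C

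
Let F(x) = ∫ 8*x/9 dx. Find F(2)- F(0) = 16/9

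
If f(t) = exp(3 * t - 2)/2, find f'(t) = 3*exp(3*t - 2)/2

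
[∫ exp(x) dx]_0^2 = -1 + exp(2)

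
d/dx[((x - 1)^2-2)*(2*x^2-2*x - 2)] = 8*x^3 - 18*x^2 + 6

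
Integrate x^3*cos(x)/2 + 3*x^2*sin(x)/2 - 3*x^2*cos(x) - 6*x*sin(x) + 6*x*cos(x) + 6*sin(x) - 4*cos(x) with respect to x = (x - 2)^3*sin(x)/2 + C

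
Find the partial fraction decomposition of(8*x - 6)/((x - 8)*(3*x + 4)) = 25/(14*(3*x + 4)) + 29/(14*(x - 8))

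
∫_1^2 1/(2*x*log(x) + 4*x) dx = -log(2)/2 + log(log(2) + 2)/2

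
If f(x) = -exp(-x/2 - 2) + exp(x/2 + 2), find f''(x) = (exp(x + 4) - 1)*exp(-x/2 - 2)/4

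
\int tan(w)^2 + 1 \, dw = tan(w) + C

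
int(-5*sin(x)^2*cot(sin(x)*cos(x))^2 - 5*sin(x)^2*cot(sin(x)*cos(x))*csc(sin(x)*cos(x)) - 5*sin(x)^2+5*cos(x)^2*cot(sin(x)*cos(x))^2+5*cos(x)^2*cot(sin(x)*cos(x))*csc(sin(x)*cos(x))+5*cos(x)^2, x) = -5*cot(sin(2*x)/2) - 5*csc(sin(2*x)/2) + C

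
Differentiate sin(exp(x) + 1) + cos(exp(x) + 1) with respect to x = sqrt(2)*exp(x)*cos(exp(x) + pi/4 + 1)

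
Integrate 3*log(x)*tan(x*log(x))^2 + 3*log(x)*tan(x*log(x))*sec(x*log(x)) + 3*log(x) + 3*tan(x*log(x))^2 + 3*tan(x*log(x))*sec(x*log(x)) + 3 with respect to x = 3*tan(x*log(x)) + 3/cos(x*log(x)) + C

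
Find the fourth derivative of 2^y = 2^y*log(2)^4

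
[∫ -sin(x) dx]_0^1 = -1 + cos(1)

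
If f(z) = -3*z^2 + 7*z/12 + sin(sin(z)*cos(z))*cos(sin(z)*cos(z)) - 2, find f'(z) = -6*z + cos(2*z - sin(2*z))/2 + cos(2*z + sin(2*z))/2 + 7/12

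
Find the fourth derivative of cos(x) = cos(x)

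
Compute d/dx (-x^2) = -2*x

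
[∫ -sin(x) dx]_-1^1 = 0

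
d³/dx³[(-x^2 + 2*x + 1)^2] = 24*x - 24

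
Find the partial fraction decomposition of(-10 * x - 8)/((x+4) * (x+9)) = -82/(5*(x + 9)) + 32/(5*(x + 4))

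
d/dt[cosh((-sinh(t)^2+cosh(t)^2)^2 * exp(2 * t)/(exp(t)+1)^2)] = 2*exp(2*t)*sinh(exp(2*t)/(exp(2*t) + 2*exp(t) + 1))/(exp(3*t) + 3*exp(2*t) + 3*exp(t) + 1)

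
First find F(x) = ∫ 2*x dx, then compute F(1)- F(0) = 1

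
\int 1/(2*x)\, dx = log(3*x)/2 + C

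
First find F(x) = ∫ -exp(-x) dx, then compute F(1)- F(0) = -1 + exp(-1)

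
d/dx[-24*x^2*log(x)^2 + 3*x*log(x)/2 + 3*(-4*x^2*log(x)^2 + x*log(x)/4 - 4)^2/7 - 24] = 192*x^3*log(x)^4/7 + 192*x^3*log(x)^3/7 - 18*x^2*log(x)^3/7 - 18*x^2*log(x)^2/7 - 1149*x*log(x)^2/56 - 1149*x*log(x)/56 + 9*log(x)/14 + 9/14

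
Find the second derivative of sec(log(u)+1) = (2*tan(log(u) + 1)^2*sec(log(u) + 1) - tan(log(u) + 1)*sec(log(u) + 1) + sec(log(u) + 1))/u^2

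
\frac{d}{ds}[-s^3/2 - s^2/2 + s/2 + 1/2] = -3*s^2/2 - s + 1/2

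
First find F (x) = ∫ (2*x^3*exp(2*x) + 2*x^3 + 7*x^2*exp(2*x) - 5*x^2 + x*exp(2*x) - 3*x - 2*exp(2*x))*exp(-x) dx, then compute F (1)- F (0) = E - exp(-1)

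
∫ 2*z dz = z^2 + C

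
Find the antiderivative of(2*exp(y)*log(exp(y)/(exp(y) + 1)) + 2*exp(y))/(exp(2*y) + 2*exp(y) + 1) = 2*(y - log(exp(y) + 1))*exp(y)/(exp(y) + 1) + C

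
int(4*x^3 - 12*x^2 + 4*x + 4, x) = x^4 - 4*x^3 + 2*x^2 + 4*x + C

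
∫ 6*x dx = 3*x^2 + C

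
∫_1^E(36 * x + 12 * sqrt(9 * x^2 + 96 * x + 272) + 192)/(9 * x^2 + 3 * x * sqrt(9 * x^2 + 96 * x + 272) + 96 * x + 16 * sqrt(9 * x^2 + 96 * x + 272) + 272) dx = -4*log(19/4 + sqrt(377)/4) + 4*log(3*E/4 + 4 + sqrt(1 + (3*E/4 + 4)^2))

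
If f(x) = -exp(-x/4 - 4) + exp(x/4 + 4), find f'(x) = (exp(x/2 + 8) + 1)*exp(-x/4 - 4)/4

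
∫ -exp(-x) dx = exp(-x) + C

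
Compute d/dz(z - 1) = 1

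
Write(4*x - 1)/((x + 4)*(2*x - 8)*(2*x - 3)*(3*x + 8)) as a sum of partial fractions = -63/(800*(3*x + 8)) - 4/(275*(2*x - 3)) + 17/(704*(x + 4)) + 3/(320*(x - 4))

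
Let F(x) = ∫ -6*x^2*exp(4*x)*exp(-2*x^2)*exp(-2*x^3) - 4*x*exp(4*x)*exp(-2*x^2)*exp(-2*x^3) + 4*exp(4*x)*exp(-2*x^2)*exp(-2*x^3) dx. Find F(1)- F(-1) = 1 - exp(-4)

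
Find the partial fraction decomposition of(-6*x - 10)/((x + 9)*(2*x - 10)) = -11/(7*(x + 9)) - 10/(7*(x - 5))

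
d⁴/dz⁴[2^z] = 2^z*log(2)^4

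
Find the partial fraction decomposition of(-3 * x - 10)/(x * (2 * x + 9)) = -7/(9*(2*x + 9)) - 10/(9*x)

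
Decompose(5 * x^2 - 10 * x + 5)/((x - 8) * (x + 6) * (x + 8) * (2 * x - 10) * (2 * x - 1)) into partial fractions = 2/(5967*(2*x - 1)) + 405/(14144*(x + 8)) - 35/(1144*(x + 6)) - 40/(3861*(x - 5)) + 7/(576*(x - 8))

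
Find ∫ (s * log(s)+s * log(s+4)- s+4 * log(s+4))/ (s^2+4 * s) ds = (log(s) - 1)*log(s + 4) + C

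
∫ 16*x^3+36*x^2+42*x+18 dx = 4*x^4 + 12*x^3 + 21*x^2 + 18*x + C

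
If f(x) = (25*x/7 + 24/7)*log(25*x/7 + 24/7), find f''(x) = 625/(175*x + 168)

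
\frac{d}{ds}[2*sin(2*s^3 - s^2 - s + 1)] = 2*(6*s^2 - 2*s - 1)*cos(2*s^3 - s^2 - s + 1)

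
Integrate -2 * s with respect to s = -s^2 + C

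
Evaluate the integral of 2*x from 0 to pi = pi^2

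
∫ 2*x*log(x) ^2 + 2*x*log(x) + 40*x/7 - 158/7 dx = x*(7*x*log(x)^2 + 20*x - 158)/7 + C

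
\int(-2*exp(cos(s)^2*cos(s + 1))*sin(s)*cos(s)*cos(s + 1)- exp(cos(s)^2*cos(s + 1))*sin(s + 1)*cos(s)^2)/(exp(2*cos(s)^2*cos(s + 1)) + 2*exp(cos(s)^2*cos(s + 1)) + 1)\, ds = exp(cos(s)^2*cos(s + 1))/(exp(cos(s)^2*cos(s + 1)) + 1) + C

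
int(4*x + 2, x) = 2*x^2 + 2*x + C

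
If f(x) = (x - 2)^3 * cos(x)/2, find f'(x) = (x - 2)^2*(-x*sin(x)/2 + sin(x) + 3*cos(x)/2)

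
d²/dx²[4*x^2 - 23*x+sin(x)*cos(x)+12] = 8 - 2*sin(2*x)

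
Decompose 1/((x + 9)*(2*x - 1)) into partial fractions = 2/(19*(2*x - 1)) - 1/(19*(x + 9))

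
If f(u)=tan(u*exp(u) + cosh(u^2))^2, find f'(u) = 2*(u*exp(u)*tan(u*exp(u) + cosh(u^2))^2 + u*exp(u) + 2*u*tan(u*exp(u) + cosh(u^2))^2*sinh(u^2) + 2*u*sinh(u^2) + exp(u)*tan(u*exp(u) + cosh(u^2))^2 + exp(u))*tan(u*exp(u) + cosh(u^2))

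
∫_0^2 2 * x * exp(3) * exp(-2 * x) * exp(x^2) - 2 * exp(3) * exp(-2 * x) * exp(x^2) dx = 0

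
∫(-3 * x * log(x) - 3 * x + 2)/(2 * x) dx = (2 - 3*x)*log(x)/2 + C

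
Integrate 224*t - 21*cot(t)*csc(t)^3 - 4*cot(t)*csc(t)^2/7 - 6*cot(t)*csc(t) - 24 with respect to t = 112*t^2 - 24*t + 6/sin(t) + 2/(7*sin(t)^2) + 7/sin(t)^3 + C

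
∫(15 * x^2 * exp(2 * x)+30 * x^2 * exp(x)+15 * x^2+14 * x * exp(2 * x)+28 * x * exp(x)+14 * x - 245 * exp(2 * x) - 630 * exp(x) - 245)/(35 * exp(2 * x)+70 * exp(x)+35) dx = ((exp(x) + 1)*(5*x^3 + 7*x^2 - 245*x + 140) - 140*exp(x))/(35*(exp(x) + 1)) + C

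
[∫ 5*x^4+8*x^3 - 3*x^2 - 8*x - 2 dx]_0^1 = -4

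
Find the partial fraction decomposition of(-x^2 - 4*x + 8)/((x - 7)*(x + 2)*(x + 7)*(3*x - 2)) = -33/(874*(3*x - 2)) + 13/(1610*(x + 7)) + 1/(30*(x + 2)) - 23/(798*(x - 7))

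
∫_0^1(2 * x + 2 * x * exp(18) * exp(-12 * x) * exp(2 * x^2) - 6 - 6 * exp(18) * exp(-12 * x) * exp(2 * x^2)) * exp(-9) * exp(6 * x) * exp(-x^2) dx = -exp(9) - exp(-4) + exp(-9) + exp(4)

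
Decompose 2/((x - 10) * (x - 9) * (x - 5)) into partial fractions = 1/(10*(x - 5)) - 1/(2*(x - 9)) + 2/(5*(x - 10))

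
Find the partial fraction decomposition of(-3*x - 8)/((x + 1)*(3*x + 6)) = 2/(3*(x + 2)) - 5/(3*(x + 1))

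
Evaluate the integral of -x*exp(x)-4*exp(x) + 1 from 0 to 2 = 5 - 5*exp(2)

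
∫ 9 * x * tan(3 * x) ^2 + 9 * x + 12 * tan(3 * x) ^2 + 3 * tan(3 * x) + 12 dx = (3*x + 4)*tan(3*x) + C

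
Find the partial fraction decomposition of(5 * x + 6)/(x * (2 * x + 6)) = 3/(2*(x + 3)) + 1/x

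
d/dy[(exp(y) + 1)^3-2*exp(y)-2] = 3*exp(3*y) + 6*exp(2*y) + exp(y)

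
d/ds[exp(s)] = exp(s)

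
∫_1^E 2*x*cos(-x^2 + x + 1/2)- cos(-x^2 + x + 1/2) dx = -sin(-exp(2) + 1/2 + E) + sin(1/2)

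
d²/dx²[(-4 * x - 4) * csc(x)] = 4*(x - 2*x/sin(x)^2 + 1 + 2*cos(x)/sin(x) - 2/sin(x)^2)/sin(x)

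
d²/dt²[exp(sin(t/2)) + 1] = (-2*sin(t/2) + cos(t) + 1)*exp(sin(t/2))/8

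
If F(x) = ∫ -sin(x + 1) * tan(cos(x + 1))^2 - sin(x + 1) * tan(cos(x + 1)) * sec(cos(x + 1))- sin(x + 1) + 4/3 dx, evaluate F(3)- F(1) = -sec(cos(2)) + tan(cos(4)) - tan(cos(2)) + sec(cos(4)) + 8/3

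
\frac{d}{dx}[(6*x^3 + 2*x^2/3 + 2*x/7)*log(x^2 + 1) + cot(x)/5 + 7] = (1890*x^4*log(x^2 + 1) + 1260*x^4 + 140*x^3*log(x^2 + 1) + 140*x^3 + 1920*x^2*log(x^2 + 1) + 60*x^2 - 21*x^2/sin(x)^2 + 140*x*log(x^2 + 1) + 30*log(x^2 + 1) - 21/sin(x)^2)/(105*x^2 + 105)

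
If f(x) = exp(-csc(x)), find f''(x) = (-cos(x)^2 - 1 + cos(x)^2/sin(x))*exp(-1/sin(x))/sin(x)^3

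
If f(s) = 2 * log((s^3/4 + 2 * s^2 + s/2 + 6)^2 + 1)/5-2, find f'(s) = (12*s^5 + 160*s^4 + 544*s^3 + 480*s^2 + 1552*s + 192)/(5*s^6 + 80*s^5 + 340*s^4 + 400*s^3 + 1940*s^2 + 480*s + 2960)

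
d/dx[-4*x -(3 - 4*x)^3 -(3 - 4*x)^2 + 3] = 192*x^2 - 320*x + 128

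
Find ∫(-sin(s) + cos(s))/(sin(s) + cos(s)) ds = log(sin(s + pi/4)) + C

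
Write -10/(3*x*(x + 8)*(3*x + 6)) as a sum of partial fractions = -5/(216*(x + 8)) + 5/(54*(x + 2)) - 5/(72*x)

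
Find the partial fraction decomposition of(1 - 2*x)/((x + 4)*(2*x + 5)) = 4/(2*x + 5) - 3/(x + 4)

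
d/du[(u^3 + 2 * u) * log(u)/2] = 3*u^2*log(u)/2 + u^2/2 + log(u) + 1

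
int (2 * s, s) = s^2 + C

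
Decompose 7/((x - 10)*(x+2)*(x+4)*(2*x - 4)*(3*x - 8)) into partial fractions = -81/(3520*(3*x - 8)) + 1/(960*(x + 4)) - 1/(384*(x + 2)) + 7/(768*(x - 2)) + 1/(8448*(x - 10))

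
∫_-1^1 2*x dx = 0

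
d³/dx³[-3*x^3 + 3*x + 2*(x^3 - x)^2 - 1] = 240*x^3 - 96*x - 18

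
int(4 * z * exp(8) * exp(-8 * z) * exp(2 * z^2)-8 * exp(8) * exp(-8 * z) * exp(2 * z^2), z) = exp(2*(z - 2)^2) + C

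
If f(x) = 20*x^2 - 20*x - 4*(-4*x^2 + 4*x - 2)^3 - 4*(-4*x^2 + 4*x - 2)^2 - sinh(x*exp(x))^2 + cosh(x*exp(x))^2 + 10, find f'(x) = 1536*x^5 - 3840*x^4 + 4352*x^3 - 2688*x^2 + 936*x - 148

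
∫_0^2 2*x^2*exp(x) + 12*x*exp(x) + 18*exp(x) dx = -10 + 34*exp(2)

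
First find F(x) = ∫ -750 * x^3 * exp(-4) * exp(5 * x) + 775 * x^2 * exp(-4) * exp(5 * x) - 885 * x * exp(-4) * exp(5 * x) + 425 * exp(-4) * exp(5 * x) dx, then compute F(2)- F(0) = -630*exp(6) - 140*exp(-4)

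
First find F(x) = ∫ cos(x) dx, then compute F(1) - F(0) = sin(1)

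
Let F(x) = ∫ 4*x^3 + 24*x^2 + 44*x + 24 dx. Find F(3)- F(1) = 512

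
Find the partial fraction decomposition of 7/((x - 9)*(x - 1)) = -7/(8*(x - 1)) + 7/(8*(x - 9))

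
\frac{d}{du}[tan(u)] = cos(u)^(-2)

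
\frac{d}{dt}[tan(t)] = cos(t)^(-2)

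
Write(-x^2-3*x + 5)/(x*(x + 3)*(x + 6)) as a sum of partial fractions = -13/(18*(x + 6)) - 5/(9*(x + 3)) + 5/(18*x)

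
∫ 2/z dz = 2*log(z) + C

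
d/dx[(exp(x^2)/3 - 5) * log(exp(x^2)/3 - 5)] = 2*x*exp(x^2)*log(exp(x^2)/3 - 5)/3 + 2*x*exp(x^2)/3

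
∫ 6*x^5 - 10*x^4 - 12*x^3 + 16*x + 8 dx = x^6 - 2*x^5 - 3*x^4 + 8*x^2 + 8*x + C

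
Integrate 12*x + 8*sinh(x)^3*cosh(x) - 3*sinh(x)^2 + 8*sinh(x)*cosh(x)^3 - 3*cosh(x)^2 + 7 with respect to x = 6*x^2 + 7*x - 3*sinh(2*x)/2 + cosh(4*x)/2 + C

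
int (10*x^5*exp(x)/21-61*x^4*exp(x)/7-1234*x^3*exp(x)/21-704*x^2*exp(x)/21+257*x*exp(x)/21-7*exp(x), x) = x*(2*x - 49)*(5*x^3 + 6*x^2 - 4*x + 3)*exp(x)/21 + C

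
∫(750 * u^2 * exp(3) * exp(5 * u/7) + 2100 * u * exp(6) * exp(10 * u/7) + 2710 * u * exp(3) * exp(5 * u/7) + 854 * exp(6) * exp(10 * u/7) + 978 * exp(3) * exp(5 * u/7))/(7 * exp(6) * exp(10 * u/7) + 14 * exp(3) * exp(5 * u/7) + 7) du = 2*(5*u + 15*(5*u + 2)^2 + 2)*exp(5*u/7 + 3)/(5*(exp(5*u/7 + 3) + 1)) + C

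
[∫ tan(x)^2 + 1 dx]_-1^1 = 2*tan(1)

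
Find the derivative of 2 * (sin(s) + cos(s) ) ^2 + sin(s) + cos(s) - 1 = 4*cos(2*s) + sqrt(2)*cos(s + pi/4)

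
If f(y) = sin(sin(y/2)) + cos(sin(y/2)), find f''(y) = -sqrt(2)*(sin(y/2)*cos(sin(y/2) + pi/4) + sin(sin(y/2) + pi/4)*cos(y/2)^2)/4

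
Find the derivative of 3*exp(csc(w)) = -3*exp(csc(w))*cot(w)*csc(w)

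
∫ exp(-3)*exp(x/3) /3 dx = exp(x/3 - 3) + C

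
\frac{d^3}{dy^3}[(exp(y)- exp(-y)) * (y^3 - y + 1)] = (y^3*exp(2*y) + y^3 + 9*y^2*exp(2*y) - 9*y^2 + 17*y*exp(2*y) + 17*y + 4*exp(2*y) - 2)*exp(-y)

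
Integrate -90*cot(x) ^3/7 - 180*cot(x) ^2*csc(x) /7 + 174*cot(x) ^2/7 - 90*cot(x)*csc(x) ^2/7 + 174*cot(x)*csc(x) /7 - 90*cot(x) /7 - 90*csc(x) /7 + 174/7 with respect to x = 45*(cot(x) + csc(x) - 1)^2/7 - 12*cot(x) - 12*csc(x) + C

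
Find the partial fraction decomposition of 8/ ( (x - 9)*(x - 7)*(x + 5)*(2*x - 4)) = -1/(294*(x + 5)) + 4/(245*(x - 2)) - 1/(30*(x - 7)) + 1/(49*(x - 9))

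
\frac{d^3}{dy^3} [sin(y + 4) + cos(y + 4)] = sin(y + 4) - cos(y + 4)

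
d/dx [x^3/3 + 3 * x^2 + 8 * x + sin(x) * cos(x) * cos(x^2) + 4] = x^2 - 2*x*sin(x)*sin(x^2)*cos(x) + 6*x - sin(x)^2*cos(x^2) + cos(x)^2*cos(x^2) + 8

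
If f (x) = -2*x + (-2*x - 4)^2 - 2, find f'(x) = 8*x + 14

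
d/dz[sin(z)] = cos(z)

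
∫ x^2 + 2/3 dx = x^3/3 + 2*x/3 + C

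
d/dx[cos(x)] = -sin(x)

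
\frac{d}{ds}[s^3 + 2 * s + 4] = 3*s^2 + 2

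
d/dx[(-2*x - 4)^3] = -24*x^2 - 96*x - 96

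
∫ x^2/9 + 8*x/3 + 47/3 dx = x^3/27 + 4*x^2/3 + 47*x/3 + C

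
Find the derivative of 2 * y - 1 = 2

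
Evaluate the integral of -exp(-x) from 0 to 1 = -1 + exp(-1)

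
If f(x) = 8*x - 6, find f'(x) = 8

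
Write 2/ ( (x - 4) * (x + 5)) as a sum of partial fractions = -2/(9*(x + 5)) + 2/(9*(x - 4))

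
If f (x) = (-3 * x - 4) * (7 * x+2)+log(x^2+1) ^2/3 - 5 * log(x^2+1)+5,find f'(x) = (-126*x^3 - 102*x^2 + 4*x*log(x^2 + 1) - 156*x - 102)/(3*x^2 + 3)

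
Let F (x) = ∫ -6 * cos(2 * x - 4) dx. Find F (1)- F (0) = -3*sin(4) + 3*sin(2)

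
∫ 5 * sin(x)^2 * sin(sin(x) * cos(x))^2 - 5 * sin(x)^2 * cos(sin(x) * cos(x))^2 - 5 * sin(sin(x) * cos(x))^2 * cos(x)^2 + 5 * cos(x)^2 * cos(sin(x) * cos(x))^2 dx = 5*sin(sin(2*x))/2 + C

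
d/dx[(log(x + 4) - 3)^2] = (2*log(x + 4) - 6)/(x + 4)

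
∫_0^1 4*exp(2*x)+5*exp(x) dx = -9 + E + 2*(1 + E)^2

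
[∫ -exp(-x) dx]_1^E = -exp(-1) + exp(-E)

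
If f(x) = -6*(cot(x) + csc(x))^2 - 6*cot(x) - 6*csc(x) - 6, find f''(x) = 6*(1 + 2*cos(x)/sin(x) + 6/sin(x) - 2*sqrt(2)*cos(x + pi/4)/sin(x)^2 - 2/sin(x)^2 - 12*cos(x)/sin(x)^3 - 12/sin(x)^3)/sin(x)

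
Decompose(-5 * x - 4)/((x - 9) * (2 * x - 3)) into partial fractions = 23/(15*(2*x - 3)) - 49/(15*(x - 9))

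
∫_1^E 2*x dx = -1 + exp(2)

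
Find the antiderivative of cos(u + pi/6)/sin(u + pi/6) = log(sin(u + pi/6)) + C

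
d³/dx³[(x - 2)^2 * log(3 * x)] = (2*x^2 + 4*x + 8)/x^3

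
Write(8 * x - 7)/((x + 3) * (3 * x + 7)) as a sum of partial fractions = -77/(2*(3*x + 7)) + 31/(2*(x + 3))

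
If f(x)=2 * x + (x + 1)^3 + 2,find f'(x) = 3*x^2 + 6*x + 5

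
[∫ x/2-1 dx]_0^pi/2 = -1 + (-1 + pi/4)^2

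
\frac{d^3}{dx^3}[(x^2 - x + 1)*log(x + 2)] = (2*x^2 + 13*x + 32)/(x^3 + 6*x^2 + 12*x + 8)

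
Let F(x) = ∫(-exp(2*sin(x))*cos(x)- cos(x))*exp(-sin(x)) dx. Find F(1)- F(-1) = -2*exp(sin(1)) + 2*exp(-sin(1))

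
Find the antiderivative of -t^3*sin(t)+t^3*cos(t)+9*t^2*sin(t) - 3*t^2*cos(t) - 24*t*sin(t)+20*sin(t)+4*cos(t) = sqrt(2)*(t - 2)^3*sin(t + pi/4) + C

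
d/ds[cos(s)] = -sin(s)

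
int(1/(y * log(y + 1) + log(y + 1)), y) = log(2*log(y + 1)) + C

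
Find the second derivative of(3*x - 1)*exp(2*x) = 12*x*exp(2*x) + 8*exp(2*x)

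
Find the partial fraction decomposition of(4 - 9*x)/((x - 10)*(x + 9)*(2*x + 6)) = 85/(228*(x + 9)) - 31/(156*(x + 3)) - 43/(247*(x - 10))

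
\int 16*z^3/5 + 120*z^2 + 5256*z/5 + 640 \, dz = 4*z^4/5 + 40*z^3 + 2628*z^2/5 + 640*z + C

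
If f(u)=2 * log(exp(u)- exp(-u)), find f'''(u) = (16*exp(4*u) + 16*exp(2*u))/(exp(6*u) - 3*exp(4*u) + 3*exp(2*u) - 1)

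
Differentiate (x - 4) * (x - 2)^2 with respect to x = 3*x^2 - 16*x + 20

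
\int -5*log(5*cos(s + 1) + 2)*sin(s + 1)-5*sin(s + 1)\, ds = (5*cos(s + 1) + 2)*log(5*cos(s + 1) + 2) + C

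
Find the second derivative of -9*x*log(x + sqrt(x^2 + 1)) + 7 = (-18*x^5 - 18*x^4*sqrt(x^2 + 1) - 54*x^3 - 45*x^2*sqrt(x^2 + 1) - 36*x - 18*sqrt(x^2 + 1))/(2*x^6 + 2*x^5*sqrt(x^2 + 1) + 5*x^4 + 4*x^3*sqrt(x^2 + 1) + 4*x^2 + 2*x*sqrt(x^2 + 1) + 1)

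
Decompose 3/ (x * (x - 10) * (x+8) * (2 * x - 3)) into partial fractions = -8/(323*(2*x - 3)) - 1/(912*(x + 8)) + 1/(1020*(x - 10)) + 1/(80*x)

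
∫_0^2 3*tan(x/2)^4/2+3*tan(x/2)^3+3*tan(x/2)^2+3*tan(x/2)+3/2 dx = -1 + (1 + tan(1))^3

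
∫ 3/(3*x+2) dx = log(-3*x - 2) + C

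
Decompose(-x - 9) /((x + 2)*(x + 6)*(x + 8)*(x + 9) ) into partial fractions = -1/(12*(x + 8)) + 1/(8*(x + 6)) - 1/(24*(x + 2))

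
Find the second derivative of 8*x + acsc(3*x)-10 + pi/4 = (18*x^2 - 1)/(27*x^5*sqrt(1 - 1/(9*x^2)) - 3*x^3*sqrt(1 - 1/(9*x^2)))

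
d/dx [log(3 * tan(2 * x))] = 4/sin(4*x)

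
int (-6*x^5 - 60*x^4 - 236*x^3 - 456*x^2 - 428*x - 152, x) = -x^6 - 12*x^5 - 59*x^4 - 152*x^3 - 214*x^2 - 152*x + C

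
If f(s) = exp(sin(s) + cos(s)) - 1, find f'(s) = sqrt(2)*exp(sin(s))*exp(cos(s))*cos(s + pi/4)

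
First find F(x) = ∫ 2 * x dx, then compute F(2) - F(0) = 4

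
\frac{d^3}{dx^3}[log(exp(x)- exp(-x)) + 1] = (8*exp(4*x) + 8*exp(2*x))/(exp(6*x) - 3*exp(4*x) + 3*exp(2*x) - 1)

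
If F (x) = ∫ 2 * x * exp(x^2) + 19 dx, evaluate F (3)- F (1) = -E + 38 + exp(9)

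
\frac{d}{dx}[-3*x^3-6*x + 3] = -9*x^2 - 6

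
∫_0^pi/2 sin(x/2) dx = 2 - sqrt(2)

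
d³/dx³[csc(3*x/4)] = 27*(1 - 6/sin(3*x/4)^2)*cos(3*x/4)/(64*sin(3*x/4)^2)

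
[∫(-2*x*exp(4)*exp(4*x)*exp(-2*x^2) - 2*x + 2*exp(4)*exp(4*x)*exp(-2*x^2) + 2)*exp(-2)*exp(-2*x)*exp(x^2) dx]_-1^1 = -exp(-1) - exp(-3) + E + exp(3)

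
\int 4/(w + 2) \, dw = 4*log(w + 2) + C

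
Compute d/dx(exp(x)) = exp(x)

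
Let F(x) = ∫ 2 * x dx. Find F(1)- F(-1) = 0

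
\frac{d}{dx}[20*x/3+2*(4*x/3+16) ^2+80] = 64*x/9 + 92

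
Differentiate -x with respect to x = -1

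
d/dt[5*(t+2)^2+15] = 10*t + 20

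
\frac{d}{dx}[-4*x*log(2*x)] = -4*log(x) - 4 - 4*log(2)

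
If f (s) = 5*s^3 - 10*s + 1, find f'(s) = 15*s^2 - 10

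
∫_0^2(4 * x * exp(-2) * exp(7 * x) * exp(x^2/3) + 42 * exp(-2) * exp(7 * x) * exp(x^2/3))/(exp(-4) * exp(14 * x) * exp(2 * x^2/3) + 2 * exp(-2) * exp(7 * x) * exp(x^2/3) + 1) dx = -6*exp(-2)/(exp(-2) + 1) + 6*exp(40/3)/(1 + exp(40/3))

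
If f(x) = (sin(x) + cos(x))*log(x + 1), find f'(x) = sqrt(2)*(x*log(x + 1)*cos(x + pi/4) + log(x + 1)*cos(x + pi/4) + sin(x + pi/4))/(x + 1)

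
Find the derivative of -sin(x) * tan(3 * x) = -3*sin(x)/cos(3*x)^2 - cos(x)*tan(3*x)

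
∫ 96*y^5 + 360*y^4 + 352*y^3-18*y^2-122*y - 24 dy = 16*y^6 + 72*y^5 + 88*y^4 - 6*y^3 - 61*y^2 - 24*y + C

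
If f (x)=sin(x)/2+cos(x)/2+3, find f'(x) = -sin(x)/2 + cos(x)/2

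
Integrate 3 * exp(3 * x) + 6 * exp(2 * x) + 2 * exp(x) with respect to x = (exp(x) + 1)^3 - exp(x) + C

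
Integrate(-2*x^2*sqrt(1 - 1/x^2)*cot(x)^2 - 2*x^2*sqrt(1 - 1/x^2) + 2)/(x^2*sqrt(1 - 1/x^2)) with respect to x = 2*asec(x) + 2/tan(x) + C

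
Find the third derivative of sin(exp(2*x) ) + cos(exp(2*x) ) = 8*sqrt(2)*(-exp(4*x)*cos(exp(2*x) + pi/4) - 3*exp(2*x)*sin(exp(2*x) + pi/4) + cos(exp(2*x) + pi/4))*exp(2*x)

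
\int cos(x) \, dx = sin(x) + C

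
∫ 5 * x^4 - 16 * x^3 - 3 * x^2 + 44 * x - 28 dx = x^5 - 4*x^4 - x^3 + 22*x^2 - 28*x + C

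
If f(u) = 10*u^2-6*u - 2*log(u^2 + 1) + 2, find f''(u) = (20*u^4 + 44*u^2 + 16)/(u^4 + 2*u^2 + 1)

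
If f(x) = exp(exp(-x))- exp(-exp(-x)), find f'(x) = (-exp(2*exp(-x)) - 1)*exp(-x - exp(-x))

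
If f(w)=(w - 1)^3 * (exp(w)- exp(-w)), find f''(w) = (w^3*exp(2*w) - w^3 + 3*w^2*exp(2*w) + 9*w^2 - 3*w*exp(2*w) - 21*w - exp(2*w) + 13)*exp(-w)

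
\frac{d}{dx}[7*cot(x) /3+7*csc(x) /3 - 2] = -7*(cos(x) + 1)/(3*sin(x)^2)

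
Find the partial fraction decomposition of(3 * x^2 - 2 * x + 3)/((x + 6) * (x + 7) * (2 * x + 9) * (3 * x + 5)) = 99/(884*(3*x + 5)) - 194/(85*(2*x + 9)) - 41/(20*(x + 7)) + 41/(13*(x + 6))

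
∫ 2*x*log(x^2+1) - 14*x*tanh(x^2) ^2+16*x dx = (x^2 + 1)*log(x^2 + 1) + 7*tanh(x^2) + C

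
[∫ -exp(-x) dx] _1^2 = -exp(-1) + exp(-2)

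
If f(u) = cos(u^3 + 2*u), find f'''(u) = 27*u^6*sin(u^3 + 2*u) + 54*u^4*sin(u^3 + 2*u) - 54*u^3*cos(u^3 + 2*u) + 36*u^2*sin(u^3 + 2*u) - 36*u*cos(u^3 + 2*u) + 2*sin(u^3 + 2*u)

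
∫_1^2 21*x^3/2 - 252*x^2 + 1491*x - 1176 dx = 4095/8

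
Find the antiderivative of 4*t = 2*t^2 + C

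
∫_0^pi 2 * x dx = pi^2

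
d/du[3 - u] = -1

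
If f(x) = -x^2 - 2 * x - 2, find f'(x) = -2*x - 2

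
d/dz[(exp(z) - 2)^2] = 2*exp(2*z) - 4*exp(z)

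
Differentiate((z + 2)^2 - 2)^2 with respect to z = 4*z^3 + 24*z^2 + 40*z + 16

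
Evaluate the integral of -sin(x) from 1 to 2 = -cos(1) + cos(2)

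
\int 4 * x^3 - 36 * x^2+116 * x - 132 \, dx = x^4 - 12*x^3 + 58*x^2 - 132*x + C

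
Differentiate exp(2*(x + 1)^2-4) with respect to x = 4*x*exp(2*x^2 + 4*x - 2) + 4*exp(2*x^2 + 4*x - 2)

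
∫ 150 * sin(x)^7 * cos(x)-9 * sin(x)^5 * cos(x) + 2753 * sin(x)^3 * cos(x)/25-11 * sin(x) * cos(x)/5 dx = (1875*sin(x)^6 - 150*sin(x)^4 + 2753*sin(x)^2 - 110)*sin(x)^2/100 + C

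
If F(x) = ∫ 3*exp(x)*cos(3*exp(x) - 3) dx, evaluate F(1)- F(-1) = -sin(3 - 3*E) + sin(3 - 3*exp(-1))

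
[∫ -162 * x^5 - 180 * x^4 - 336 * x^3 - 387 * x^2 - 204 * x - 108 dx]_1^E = -3*(5 + 4*E + 2*exp(2) + 3*exp(3))^2 + 12*E + 6*exp(2) + 9*exp(3) + 561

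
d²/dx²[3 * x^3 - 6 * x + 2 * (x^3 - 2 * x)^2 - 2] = 60*x^4 - 96*x^2 + 18*x + 16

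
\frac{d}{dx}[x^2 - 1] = 2*x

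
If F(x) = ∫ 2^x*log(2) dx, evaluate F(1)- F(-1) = 3/2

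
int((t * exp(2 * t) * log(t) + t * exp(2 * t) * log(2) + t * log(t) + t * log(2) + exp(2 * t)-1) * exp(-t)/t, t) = 2*log(2*t)*sinh(t) + C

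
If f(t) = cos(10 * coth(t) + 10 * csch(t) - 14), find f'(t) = 10*(cosh(t) + 1)*sin(10*coth(t) + 10*csch(t) - 14)/sinh(t)^2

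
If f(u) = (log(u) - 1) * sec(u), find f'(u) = (u*log(u)*tan(u)*sec(u) - u*tan(u)*sec(u) + sec(u))/u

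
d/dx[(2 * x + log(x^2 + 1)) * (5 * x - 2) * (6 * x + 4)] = (180*x^4 + 60*x^3*log(x^2 + 1) + 92*x^3 + 8*x^2*log(x^2 + 1) + 180*x^2 + 60*x*log(x^2 + 1) + 16*x + 8*log(x^2 + 1) - 16)/(x^2 + 1)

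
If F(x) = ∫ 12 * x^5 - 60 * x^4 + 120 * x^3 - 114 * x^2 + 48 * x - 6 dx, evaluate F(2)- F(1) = 4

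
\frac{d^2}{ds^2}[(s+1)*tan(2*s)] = 4*(2*s*sin(2*s)/cos(2*s) + 2*sin(2*s)/cos(2*s) + 1)/cos(2*s)^2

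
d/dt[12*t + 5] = 12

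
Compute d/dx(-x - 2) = -1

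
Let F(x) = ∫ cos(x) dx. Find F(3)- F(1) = -sin(1) + sin(3)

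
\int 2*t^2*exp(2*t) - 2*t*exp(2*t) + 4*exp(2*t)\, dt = ((t - 1)^2 + 2)*exp(2*t) + C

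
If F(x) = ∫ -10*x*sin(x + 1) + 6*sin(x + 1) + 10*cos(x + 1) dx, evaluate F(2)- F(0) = 14*cos(3) + 6*cos(1)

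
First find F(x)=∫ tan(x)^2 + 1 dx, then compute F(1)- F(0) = tan(1)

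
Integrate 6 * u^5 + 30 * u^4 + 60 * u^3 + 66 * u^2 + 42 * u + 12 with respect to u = u^6 + 6*u^5 + 15*u^4 + 22*u^3 + 21*u^2 + 12*u + C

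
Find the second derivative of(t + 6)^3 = 6*t + 36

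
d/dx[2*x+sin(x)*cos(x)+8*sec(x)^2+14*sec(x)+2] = -sin(x)^2 + cos(x)^2 + 16*tan(x)*sec(x)^2 + 14*tan(x)*sec(x) + 2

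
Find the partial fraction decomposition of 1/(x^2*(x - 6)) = 1/(36*(x - 6)) - 1/(36*x) - 1/(6*x^2)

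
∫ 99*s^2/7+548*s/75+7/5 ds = 33*s^3/7 + 274*s^2/75 + 7*s/5 + C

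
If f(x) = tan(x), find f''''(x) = 24*tan(x)^5 + 40*tan(x)^3 + 16*tan(x)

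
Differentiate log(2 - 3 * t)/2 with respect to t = 3/(6*t - 4)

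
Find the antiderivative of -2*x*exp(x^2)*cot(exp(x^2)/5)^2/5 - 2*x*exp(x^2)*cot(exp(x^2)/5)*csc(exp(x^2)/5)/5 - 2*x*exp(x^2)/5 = cot(exp(x^2)/5) + csc(exp(x^2)/5) + C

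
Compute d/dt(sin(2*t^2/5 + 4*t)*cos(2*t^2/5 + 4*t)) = -4*t*sin(2*t*(t/5 + 2))^2/5 + 4*t*cos(2*t^2/5 + 4*t)^2/5 - 4*sin(2*t*(t/5 + 2))^2 + 4*cos(2*t^2/5 + 4*t)^2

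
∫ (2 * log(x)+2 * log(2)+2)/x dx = (log(2*x) + 2)*log(2*x) + C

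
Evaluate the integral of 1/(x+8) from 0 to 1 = -log(4) + log(9/2)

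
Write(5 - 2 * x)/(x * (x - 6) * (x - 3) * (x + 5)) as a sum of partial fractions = -3/(88*(x + 5)) + 1/(72*(x - 3)) - 7/(198*(x - 6)) + 1/(18*x)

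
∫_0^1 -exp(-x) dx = -1 + exp(-1)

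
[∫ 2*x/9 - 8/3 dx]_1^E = -121/9 + (-4 + E/3)^2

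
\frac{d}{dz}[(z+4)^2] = 2*z + 8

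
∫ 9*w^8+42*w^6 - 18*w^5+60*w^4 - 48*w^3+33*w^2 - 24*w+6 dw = w^9 + 6*w^7 - 3*w^6 + 12*w^5 - 12*w^4 + 11*w^3 - 12*w^2 + 6*w + C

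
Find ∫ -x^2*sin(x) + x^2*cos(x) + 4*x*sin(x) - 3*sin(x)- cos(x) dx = sqrt(2)*(x - 1)^2*sin(x + pi/4) + C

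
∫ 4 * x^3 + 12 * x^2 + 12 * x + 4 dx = x^4 + 4*x^3 + 6*x^2 + 4*x + C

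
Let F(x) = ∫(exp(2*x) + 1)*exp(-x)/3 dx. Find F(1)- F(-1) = -2*exp(-1)/3 + 2*E/3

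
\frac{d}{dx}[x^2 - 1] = 2*x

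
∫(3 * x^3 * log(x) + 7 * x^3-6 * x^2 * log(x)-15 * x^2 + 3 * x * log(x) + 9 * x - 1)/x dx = (x - 1)^3*(log(x) + 2) + C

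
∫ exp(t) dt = exp(t) + C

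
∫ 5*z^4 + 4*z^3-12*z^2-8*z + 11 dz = z^5 + z^4 - 4*z^3 - 4*z^2 + 11*z + C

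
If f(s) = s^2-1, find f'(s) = 2*s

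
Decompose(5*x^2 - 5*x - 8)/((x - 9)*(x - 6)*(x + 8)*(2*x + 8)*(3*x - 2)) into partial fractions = -369/(145600*(3*x - 2)) + 11/(1547*(x + 8)) - 23/(3640*(x + 4)) - 71/(6720*(x - 6)) + 176/(16575*(x - 9))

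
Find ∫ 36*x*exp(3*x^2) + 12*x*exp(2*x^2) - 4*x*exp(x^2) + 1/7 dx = x/7 + 6*exp(3*x^2) + 3*exp(2*x^2) - 2*exp(x^2) + C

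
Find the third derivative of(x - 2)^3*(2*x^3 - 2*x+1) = 240*x^3 - 720*x^2 + 528*x - 18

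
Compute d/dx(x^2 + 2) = 2*x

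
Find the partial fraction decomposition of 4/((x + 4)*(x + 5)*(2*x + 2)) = 1/(2*(x + 5)) - 2/(3*(x + 4)) + 1/(6*(x + 1))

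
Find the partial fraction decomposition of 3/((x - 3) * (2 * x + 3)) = -2/(3*(2*x + 3)) + 1/(3*(x - 3))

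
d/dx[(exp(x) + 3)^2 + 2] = 2*exp(2*x) + 6*exp(x)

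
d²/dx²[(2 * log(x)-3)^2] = (20 - 8*log(x))/x^2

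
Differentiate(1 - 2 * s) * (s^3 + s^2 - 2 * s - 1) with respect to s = -8*s^3 - 3*s^2 + 10*s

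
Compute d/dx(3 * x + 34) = 3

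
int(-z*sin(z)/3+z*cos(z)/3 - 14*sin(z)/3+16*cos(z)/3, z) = sqrt(2)*(z + 15)*sin(z + pi/4)/3 + C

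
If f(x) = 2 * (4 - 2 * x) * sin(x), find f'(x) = -4*x*cos(x) - 4*sin(x) + 8*cos(x)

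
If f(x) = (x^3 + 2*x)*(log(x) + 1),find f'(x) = 3*x^2*log(x) + 4*x^2 + 2*log(x) + 4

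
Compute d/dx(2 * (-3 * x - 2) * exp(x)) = -6*x*exp(x) - 10*exp(x)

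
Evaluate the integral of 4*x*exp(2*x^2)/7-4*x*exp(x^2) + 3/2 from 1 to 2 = -2*exp(4) - exp(2)/7 + 3/2 + 2*E + exp(8)/7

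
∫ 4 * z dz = 2*z^2 + C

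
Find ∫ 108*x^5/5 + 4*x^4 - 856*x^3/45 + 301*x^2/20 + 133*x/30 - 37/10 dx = 18*x^6/5 + 4*x^5/5 - 214*x^4/45 + 301*x^3/60 + 133*x^2/60 - 37*x/10 + C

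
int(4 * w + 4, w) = 2*w^2 + 4*w + C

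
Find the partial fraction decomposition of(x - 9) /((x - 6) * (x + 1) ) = 10/(7*(x + 1)) - 3/(7*(x - 6))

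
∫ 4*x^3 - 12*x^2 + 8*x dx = x^4 - 4*x^3 + 4*x^2 + C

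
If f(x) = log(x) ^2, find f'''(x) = (4*log(x) - 6)/x^3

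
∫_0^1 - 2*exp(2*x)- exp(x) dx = -3*E - (-1 + E)^2 + 3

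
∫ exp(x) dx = exp(x) + C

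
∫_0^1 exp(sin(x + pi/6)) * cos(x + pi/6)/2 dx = -exp(1/2)/2 + exp(sin(pi/6 + 1))/2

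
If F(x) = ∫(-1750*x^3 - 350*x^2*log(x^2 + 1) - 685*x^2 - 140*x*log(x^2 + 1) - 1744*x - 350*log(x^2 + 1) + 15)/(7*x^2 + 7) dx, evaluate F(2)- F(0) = -5*(log(5) + 10)^2 + 3*log(5)/7 + 30/7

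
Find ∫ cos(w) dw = sin(w) + C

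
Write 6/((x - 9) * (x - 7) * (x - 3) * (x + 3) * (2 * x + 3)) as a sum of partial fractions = -32/(3213*(2*x + 3)) + 1/(360*(x + 3)) + 1/(216*(x - 3)) - 3/(680*(x - 7)) + 1/(504*(x - 9))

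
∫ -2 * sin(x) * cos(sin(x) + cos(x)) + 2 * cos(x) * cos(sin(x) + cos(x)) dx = 2*sin(sqrt(2)*sin(x + pi/4)) + C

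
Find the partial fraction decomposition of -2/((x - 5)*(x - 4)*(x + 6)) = -1/(55*(x + 6)) + 1/(5*(x - 4)) - 2/(11*(x - 5))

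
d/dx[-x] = -1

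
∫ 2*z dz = z^2 + C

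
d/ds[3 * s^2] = 6*s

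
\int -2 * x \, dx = -x^2 + C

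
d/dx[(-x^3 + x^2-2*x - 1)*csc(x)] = (x^3*cos(x)/sin(x) - 3*x^2 - x^2*cos(x)/sin(x) + 2*x + 2*x*cos(x)/sin(x) - 2 + cos(x)/sin(x))/sin(x)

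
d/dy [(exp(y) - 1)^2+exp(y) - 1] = 2*exp(2*y) - exp(y)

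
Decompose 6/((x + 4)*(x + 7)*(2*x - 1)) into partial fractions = 8/(45*(2*x - 1)) + 2/(15*(x + 7)) - 2/(9*(x + 4))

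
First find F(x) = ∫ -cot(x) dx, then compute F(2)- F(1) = -log(csc(1)) + log(csc(2))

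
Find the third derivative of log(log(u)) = (2*log(u)^2 + 3*log(u) + 2)/(u^3*log(u)^3)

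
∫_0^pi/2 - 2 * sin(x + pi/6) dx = -sqrt(3) - 1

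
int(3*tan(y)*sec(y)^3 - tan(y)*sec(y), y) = tan(y)^2*sec(y) + C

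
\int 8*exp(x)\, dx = 8*exp(x) + C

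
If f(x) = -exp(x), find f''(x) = -exp(x)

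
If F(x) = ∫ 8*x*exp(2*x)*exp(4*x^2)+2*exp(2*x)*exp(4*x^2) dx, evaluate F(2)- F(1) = -exp(6) + exp(20)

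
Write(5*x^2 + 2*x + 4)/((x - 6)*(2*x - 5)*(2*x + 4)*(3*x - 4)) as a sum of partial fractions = 3/(14*(3*x - 4)) - 23/(63*(2*x - 5)) - 1/(72*(x + 2)) + 1/(8*(x - 6))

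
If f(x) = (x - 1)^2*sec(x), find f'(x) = (x^2*sin(x)/cos(x) - 2*x*sin(x)/cos(x) + 2*x + sin(x)/cos(x) - 2)/cos(x)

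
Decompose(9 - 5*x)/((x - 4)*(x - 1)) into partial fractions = -4/(3*(x - 1)) - 11/(3*(x - 4))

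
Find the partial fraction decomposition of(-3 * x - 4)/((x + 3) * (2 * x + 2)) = -5/(4*(x + 3)) - 1/(4*(x + 1))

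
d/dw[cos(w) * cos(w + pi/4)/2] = -sin(2*w + pi/4)/2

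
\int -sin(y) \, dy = cos(y) + C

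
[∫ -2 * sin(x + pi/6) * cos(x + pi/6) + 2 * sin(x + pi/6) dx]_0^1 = -(-1 + sqrt(3)/2)^2 + (-1 + cos(pi/6 + 1))^2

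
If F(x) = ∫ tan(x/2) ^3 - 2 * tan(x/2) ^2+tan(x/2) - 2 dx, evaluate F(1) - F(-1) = -8*tan(1/2)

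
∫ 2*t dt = t^2 + C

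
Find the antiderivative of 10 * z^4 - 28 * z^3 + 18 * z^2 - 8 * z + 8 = 2*z^5 - 7*z^4 + 6*z^3 - 4*z^2 + 8*z + C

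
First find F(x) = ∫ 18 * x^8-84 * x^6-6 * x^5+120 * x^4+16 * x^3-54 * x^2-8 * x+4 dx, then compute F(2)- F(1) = 105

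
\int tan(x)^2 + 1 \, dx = tan(x) + C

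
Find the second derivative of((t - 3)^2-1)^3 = 30*t^4 - 360*t^3 + 1584*t^2 - 3024*t + 2112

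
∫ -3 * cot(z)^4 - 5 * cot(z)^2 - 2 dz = (cot(z)^2 + 2)*cot(z) + C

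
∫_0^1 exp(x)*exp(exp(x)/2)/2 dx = -exp(1/2) + exp(E/2)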